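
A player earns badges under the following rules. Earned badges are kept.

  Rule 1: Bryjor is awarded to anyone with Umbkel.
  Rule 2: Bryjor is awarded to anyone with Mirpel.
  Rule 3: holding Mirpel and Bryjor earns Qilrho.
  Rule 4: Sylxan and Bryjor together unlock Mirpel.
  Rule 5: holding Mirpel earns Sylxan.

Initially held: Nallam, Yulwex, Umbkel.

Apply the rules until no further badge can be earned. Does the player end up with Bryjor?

With Umbkel, Bryjor is earned (Rule 1).

Yes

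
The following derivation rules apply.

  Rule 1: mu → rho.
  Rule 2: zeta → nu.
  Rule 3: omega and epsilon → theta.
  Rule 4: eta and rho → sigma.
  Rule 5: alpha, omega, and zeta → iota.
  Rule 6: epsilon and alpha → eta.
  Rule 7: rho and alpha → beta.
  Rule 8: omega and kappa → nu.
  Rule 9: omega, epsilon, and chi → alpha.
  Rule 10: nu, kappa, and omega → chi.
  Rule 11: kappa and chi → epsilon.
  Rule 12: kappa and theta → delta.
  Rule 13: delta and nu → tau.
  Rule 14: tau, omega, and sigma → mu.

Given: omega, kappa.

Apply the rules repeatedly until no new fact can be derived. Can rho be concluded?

No

rho would need mu (Rule 1), but mu is never established.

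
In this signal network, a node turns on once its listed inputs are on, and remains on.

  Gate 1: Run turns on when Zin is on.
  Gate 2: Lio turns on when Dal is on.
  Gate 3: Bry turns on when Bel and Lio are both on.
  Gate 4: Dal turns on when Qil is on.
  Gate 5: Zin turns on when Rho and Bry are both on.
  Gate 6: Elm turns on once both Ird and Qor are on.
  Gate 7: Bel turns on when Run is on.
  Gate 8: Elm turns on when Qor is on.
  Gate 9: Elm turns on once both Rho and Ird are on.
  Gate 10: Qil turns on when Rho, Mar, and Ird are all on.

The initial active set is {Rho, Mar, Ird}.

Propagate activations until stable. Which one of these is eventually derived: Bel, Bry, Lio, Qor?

Lio

Rho, Mar, and Ird are on, so Qil turns on (Gate 10).
Qil is on, so Dal turns on (Gate 4).
Gate 2: Dal on → Lio on.
No rule produces Qor, and it is not given. Bel would need Run (Gate 7), but Run never turns on. Bry would need Bel and Lio (Gate 3), but Bel never turns on.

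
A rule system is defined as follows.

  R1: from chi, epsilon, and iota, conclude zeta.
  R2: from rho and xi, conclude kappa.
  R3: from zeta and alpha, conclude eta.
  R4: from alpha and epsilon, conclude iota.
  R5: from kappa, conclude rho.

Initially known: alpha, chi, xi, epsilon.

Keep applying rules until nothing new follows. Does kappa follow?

kappa would need rho and xi (R2), but rho is never established.

No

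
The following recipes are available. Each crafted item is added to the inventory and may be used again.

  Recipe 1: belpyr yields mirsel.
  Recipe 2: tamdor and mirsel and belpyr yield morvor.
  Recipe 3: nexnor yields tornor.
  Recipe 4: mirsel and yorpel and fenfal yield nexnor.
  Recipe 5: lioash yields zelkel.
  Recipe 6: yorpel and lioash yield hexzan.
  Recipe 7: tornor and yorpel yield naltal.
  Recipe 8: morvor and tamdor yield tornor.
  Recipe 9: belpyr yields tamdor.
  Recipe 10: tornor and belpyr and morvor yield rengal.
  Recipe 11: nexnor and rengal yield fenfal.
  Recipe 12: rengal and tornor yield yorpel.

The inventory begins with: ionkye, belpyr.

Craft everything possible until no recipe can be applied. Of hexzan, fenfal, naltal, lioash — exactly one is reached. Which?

belpyr → mirsel (Recipe 1).
Using Recipe 9, belpyr makes tamdor.
Using Recipe 2, tamdor, mirsel, and belpyr make morvor.
Using Recipe 8, morvor and tamdor make tornor.
tornor and belpyr and morvor → rengal (Recipe 10).
rengal and tornor → yorpel (Recipe 12).
Using Recipe 7, tornor and yorpel make naltal.
No rule produces lioash, and it is not given. hexzan would need yorpel and lioash (Recipe 6), but lioash is never obtained. fenfal would need nexnor and rengal (Recipe 11), but nexnor is never obtained.

naltal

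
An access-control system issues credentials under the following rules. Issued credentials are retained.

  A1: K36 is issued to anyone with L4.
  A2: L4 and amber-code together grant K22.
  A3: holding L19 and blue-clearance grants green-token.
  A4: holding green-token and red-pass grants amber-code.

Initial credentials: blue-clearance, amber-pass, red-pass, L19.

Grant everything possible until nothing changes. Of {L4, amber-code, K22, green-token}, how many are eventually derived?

2

Holding L19 and blue-clearance grants green-token (A3).
Holding green-token and red-pass grants amber-code (A4).
No rule produces L4, and it is not given.
amber-code: reached.
K22 would need L4 and amber-code (A2), but L4 is never granted.
green-token: reached.
Reached: amber-code and green-token — 2 of the 4.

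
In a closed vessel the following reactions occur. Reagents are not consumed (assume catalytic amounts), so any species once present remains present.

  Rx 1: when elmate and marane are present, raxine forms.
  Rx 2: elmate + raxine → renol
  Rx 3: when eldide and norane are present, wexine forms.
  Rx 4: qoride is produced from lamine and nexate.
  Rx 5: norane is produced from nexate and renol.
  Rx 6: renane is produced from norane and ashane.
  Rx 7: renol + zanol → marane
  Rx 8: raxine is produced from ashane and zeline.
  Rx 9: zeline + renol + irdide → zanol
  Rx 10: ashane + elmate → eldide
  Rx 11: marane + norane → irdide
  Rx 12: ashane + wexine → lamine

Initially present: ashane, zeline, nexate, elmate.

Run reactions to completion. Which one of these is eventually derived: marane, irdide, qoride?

ashane and elmate present → eldide forms (Rx 10).
ashane and zeline present → raxine forms (Rx 8).
elmate and raxine present → renol forms (Rx 2).
nexate and renol present → norane forms (Rx 5).
eldide and norane present → wexine forms (Rx 3).
ashane and wexine present → lamine forms (Rx 12).
lamine and nexate present → qoride forms (Rx 4).
irdide would need marane and norane (Rx 11), but marane never forms. marane would need renol and zanol (Rx 7), but zanol never forms.

qoride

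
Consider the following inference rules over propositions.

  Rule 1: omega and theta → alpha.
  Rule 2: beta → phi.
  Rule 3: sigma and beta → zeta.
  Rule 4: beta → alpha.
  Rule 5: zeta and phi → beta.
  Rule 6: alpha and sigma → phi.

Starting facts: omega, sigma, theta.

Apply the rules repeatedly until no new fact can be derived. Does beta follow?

No

beta would need zeta and phi (Rule 5), but zeta is never established.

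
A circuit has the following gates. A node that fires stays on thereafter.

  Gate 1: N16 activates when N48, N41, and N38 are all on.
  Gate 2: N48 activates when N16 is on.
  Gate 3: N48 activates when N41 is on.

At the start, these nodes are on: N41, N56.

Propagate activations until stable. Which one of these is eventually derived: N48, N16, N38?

N48

N41 is on, so N48 activates (Gate 3).
N16 would need N48, N41, and N38 (Gate 1), but N38 never turns on. No rule produces N38, and it is not given.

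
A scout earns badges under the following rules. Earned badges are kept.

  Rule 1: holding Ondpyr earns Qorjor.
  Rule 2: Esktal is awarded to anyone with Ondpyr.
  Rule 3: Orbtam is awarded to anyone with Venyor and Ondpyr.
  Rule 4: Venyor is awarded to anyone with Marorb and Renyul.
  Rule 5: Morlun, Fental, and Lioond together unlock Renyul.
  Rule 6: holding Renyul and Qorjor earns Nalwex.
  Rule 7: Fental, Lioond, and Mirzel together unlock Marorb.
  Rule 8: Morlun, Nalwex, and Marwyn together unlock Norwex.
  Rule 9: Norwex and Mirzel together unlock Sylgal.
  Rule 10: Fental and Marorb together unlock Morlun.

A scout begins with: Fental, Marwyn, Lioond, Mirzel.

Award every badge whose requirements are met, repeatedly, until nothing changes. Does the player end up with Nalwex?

No

Nalwex would need Renyul and Qorjor (Rule 6), but Qorjor is never earned.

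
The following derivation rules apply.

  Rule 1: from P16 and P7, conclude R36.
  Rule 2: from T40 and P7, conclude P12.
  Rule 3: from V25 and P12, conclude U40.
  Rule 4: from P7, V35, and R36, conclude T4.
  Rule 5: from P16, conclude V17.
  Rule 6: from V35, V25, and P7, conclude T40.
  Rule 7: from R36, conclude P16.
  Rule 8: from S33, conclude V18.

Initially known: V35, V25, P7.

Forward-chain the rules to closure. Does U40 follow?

Yes

V35, V25, and P7 hold, so T40 follows (Rule 6).
T40 and P7 hold, so P12 follows (Rule 2).
From V25 and P12, Rule 3 gives U40.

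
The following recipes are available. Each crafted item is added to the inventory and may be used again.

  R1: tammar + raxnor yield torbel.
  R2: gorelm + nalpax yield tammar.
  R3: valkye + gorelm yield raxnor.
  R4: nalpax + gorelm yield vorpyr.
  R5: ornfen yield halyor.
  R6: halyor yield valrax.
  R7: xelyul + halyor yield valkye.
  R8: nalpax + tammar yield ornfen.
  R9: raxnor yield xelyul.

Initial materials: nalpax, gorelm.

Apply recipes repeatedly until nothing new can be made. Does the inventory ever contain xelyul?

No

xelyul would need raxnor (R9), but raxnor is never obtained.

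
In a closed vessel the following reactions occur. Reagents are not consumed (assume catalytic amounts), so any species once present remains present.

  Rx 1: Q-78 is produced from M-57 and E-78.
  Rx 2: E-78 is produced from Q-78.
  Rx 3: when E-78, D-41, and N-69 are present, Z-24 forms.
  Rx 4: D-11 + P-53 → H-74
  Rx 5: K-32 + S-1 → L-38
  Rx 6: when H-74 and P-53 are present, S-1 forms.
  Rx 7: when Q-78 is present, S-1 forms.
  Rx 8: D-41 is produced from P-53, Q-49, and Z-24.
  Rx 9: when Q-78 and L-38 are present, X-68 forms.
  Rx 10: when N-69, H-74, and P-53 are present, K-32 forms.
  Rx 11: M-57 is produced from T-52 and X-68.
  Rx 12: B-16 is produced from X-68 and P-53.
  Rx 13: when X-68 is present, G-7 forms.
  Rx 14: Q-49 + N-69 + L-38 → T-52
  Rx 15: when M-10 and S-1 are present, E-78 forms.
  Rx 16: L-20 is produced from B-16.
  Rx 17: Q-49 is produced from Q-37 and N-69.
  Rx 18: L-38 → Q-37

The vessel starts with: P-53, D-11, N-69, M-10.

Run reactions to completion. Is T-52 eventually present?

D-11 and P-53 present → H-74 forms (Rx 4).
H-74 and P-53 present → S-1 forms (Rx 6).
N-69, H-74, and P-53 present → K-32 forms (Rx 10).
K-32 and S-1 present → L-38 forms (Rx 5).
L-38 present → Q-37 forms (Rx 18).
Q-37 and N-69 present → Q-49 forms (Rx 17).
Q-49, N-69, and L-38 present → T-52 forms (Rx 14).

Yes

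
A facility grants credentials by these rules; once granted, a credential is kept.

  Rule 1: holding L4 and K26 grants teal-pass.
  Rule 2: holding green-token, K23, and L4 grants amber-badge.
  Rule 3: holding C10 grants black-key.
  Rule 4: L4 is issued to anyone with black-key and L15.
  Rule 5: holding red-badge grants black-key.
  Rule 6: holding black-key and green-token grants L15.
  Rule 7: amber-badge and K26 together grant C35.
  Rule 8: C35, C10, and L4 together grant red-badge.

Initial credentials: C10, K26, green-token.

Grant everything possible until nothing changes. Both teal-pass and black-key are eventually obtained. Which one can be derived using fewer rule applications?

black-key

black-key: Holding C10 grants black-key (Rule 3). [1 rule application]
teal-pass: Holding C10 grants black-key (Rule 3). Holding black-key and green-token grants L15 (Rule 6). Holding black-key and L15 grants L4 (Rule 4). Holding L4 and K26 grants teal-pass (Rule 1). [4 rule applications]
black-key needs fewer.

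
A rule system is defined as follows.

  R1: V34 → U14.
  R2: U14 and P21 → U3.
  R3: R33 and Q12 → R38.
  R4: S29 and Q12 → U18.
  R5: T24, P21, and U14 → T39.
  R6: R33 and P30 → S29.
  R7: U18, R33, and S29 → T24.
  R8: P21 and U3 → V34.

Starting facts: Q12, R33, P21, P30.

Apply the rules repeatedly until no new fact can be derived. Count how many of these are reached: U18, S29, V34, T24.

From R33 and P30, R6 gives S29.
From S29 and Q12, R4 gives U18.
From U18, R33, and S29, R7 gives T24.
U18: reached.
S29: reached.
V34 would need P21 and U3 (R8), but U3 is never established.
T24: reached.
Reached: U18, S29, and T24 — 3 of the 4.

3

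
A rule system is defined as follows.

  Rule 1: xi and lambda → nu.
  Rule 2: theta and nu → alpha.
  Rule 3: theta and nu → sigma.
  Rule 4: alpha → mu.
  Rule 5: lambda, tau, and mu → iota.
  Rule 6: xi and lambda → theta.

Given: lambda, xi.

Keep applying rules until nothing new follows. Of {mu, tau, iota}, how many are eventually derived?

1

From xi and lambda, Rule 1 gives nu.
From xi and lambda, Rule 6 gives theta.
theta and nu hold, so alpha follows (Rule 2).
alpha holds, so mu follows (Rule 4).
mu: reached.
No rule produces tau, and it is not given.
iota would need lambda, tau, and mu (Rule 5), but tau is never established.
Reached: mu — 1 of the 3.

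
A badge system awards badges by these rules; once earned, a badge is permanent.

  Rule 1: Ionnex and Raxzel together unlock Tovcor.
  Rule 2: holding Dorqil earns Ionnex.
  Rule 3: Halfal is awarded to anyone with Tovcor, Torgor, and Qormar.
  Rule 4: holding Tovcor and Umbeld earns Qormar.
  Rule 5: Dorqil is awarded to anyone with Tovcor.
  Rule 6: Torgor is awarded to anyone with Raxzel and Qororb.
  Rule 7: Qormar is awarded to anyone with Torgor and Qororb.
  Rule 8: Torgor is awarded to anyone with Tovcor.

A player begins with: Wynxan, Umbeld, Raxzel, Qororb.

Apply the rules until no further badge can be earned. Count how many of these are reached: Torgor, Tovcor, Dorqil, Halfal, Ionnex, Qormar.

2

With Raxzel and Qororb, Torgor is earned (Rule 6).
With Torgor and Qororb, Qormar is earned (Rule 7).
Torgor: reached.
Tovcor would need Ionnex and Raxzel (Rule 1), but Ionnex is never earned.
Dorqil would need Tovcor (Rule 5), but Tovcor is never earned.
Halfal would need Tovcor, Torgor, and Qormar (Rule 3), but Tovcor is never earned.
Ionnex would need Dorqil (Rule 2), but Dorqil is never earned.
Qormar: reached.
Reached: Torgor and Qormar — 2 of the 6.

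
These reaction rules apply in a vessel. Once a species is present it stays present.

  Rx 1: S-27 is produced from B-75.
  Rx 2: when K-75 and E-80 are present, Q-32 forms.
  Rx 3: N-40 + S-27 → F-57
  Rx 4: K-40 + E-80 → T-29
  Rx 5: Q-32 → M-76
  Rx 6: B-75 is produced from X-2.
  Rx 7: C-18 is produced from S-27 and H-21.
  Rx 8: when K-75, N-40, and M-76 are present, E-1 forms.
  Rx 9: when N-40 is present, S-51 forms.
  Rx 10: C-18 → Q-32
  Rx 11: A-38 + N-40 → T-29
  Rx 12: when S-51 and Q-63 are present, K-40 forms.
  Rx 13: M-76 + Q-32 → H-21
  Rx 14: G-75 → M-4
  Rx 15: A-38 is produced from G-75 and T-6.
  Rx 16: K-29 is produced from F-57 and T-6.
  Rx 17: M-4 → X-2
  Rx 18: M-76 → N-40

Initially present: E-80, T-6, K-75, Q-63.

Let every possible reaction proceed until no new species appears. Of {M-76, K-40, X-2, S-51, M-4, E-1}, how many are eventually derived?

K-75 and E-80 present → Q-32 forms (Rx 2).
Q-32 present → M-76 forms (Rx 5).
M-76 present → N-40 forms (Rx 18).
K-75, N-40, and M-76 present → E-1 forms (Rx 8).
N-40 present → S-51 forms (Rx 9).
S-51 and Q-63 present → K-40 forms (Rx 12).
M-76: reached.
K-40: reached.
X-2 would need M-4 (Rx 17), but M-4 never forms.
S-51: reached.
M-4 would need G-75 (Rx 14), but G-75 never forms.
E-1: reached.
Reached: M-76, K-40, S-51, and E-1 — 4 of the 6.

4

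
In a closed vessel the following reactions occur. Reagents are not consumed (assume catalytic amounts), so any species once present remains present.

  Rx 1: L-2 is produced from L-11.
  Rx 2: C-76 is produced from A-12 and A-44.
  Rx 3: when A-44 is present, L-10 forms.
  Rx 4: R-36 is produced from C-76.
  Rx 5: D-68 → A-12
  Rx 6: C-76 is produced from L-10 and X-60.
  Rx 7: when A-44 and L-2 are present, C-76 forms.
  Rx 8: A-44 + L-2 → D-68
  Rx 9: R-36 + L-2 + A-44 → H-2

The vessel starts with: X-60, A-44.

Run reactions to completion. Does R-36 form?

A-44 present → L-10 forms (Rx 3).
L-10 and X-60 present → C-76 forms (Rx 6).
C-76 present → R-36 forms (Rx 4).

Yes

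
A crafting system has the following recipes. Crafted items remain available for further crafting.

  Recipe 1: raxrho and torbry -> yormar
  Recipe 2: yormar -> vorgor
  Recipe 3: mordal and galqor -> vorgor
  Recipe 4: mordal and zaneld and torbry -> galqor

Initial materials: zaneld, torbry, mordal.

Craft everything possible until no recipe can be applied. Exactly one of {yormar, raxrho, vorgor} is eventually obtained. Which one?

vorgor

mordal and zaneld and torbry -> galqor (Recipe 4).
Using Recipe 3, mordal and galqor make vorgor.
No rule produces raxrho, and it is not given. yormar would need raxrho and torbry (Recipe 1), but raxrho is never obtained.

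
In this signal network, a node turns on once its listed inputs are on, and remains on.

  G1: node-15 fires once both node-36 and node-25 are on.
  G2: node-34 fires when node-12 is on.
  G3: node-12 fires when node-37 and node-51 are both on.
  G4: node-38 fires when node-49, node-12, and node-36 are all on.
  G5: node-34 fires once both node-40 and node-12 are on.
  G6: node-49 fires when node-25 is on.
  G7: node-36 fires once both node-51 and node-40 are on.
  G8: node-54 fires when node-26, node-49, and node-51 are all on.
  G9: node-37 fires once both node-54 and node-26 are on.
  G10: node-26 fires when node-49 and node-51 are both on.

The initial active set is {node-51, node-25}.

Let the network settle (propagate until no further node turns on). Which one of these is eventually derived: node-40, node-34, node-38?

G6: node-25 on → node-49 on.
G10: node-49 and node-51 on → node-26 on.
node-26, node-49, and node-51 are on, so node-54 fires (G8).
node-54 and node-26 are on, so node-37 fires (G9).
node-37 and node-51 are on, so node-12 fires (G3).
G2: node-12 on → node-34 on.
node-38 would need node-49, node-12, and node-36 (G4), but node-36 never turns on. No rule produces node-40, and it is not given.

node-34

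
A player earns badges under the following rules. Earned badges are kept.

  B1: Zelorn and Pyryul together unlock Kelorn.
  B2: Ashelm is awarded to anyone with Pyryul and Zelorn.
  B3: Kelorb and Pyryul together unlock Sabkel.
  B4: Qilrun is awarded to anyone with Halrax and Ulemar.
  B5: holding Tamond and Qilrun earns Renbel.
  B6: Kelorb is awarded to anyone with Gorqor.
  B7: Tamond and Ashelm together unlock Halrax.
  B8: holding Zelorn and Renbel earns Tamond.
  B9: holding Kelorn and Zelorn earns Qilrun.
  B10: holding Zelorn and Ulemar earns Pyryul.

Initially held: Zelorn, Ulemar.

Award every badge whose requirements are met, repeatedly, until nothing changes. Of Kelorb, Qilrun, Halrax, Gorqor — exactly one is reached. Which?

With Zelorn and Ulemar, Pyryul is earned (B10).
With Zelorn and Pyryul, Kelorn is earned (B1).
With Kelorn and Zelorn, Qilrun is earned (B9).
Halrax would need Tamond and Ashelm (B7), but Tamond is never earned. No rule produces Gorqor, and it is not given. Kelorb would need Gorqor (B6), but Gorqor is never earned.

Qilrun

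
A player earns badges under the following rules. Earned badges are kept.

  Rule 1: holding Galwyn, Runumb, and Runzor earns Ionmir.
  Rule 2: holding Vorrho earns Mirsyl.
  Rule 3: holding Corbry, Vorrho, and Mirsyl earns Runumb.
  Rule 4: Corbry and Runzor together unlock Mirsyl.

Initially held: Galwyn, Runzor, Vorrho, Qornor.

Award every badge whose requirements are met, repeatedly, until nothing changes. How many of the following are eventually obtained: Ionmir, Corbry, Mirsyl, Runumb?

With Vorrho, Mirsyl is earned (Rule 2).
Ionmir would need Galwyn, Runumb, and Runzor (Rule 1), but Runumb is never earned.
No rule produces Corbry, and it is not given.
Mirsyl: reached.
Runumb would need Corbry, Vorrho, and Mirsyl (Rule 3), but Corbry is never earned.
Reached: Mirsyl — 1 of the 4.

1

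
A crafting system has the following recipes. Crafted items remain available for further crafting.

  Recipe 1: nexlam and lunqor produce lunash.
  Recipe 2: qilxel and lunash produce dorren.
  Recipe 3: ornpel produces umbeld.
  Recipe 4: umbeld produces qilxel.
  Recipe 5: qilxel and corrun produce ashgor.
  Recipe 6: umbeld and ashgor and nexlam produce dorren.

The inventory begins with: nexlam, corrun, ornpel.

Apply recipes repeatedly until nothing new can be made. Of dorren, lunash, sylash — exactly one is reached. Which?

dorren

ornpel → umbeld (Recipe 3).
Using Recipe 4, umbeld makes qilxel.
qilxel and corrun → ashgor (Recipe 5).
Using Recipe 6, umbeld, ashgor, and nexlam make dorren.
No rule produces sylash, and it is not given. lunash would need nexlam and lunqor (Recipe 1), but lunqor is never obtained.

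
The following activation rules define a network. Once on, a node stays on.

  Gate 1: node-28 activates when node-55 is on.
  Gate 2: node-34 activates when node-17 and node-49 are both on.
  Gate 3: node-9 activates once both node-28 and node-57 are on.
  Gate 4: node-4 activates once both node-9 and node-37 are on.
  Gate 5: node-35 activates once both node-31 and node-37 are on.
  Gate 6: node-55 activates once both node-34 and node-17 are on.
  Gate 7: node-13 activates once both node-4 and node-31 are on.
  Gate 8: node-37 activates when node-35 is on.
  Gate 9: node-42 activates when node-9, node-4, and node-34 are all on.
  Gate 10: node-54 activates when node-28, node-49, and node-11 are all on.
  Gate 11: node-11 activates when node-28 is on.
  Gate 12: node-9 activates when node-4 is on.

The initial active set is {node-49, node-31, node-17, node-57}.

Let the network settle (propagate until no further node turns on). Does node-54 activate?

Gate 2: node-17 and node-49 on → node-34 on.
Gate 6: node-34 and node-17 on → node-55 on.
Gate 1: node-55 on → node-28 on.
Gate 11: node-28 on → node-11 on.
node-28, node-49, and node-11 are on, so node-54 activates (Gate 10).

Yes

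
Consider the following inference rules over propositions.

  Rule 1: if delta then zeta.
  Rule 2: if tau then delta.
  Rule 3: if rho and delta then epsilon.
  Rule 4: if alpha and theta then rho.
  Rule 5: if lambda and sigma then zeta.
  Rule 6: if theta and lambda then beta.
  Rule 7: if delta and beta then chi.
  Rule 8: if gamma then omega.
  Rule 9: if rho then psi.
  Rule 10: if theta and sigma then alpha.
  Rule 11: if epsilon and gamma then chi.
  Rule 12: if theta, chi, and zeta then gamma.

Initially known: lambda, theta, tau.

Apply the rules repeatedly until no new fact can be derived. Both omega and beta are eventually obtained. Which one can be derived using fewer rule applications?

beta: theta and lambda hold, so beta follows (Rule 6). [1 rule application]
omega: From tau, Rule 2 gives delta. theta and lambda hold, so beta follows (Rule 6). delta and beta hold, so chi follows (Rule 7). delta holds, so zeta follows (Rule 1). From theta, chi, and zeta, Rule 12 gives gamma. gamma holds, so omega follows (Rule 8). [6 rule applications]
beta needs fewer.

beta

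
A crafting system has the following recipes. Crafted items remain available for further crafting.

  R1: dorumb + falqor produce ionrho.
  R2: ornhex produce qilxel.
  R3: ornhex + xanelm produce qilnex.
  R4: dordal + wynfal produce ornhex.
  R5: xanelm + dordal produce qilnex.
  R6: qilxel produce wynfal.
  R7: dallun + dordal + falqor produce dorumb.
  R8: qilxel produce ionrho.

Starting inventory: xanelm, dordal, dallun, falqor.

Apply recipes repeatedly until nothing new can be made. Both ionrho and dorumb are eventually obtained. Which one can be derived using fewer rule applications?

dorumb

dorumb: Using R7, dallun, dordal, and falqor make dorumb. [1 rule application]
ionrho: dallun + dordal + falqor → dorumb (R7). Using R1, dorumb and falqor make ionrho. [2 rule applications]
dorumb needs fewer.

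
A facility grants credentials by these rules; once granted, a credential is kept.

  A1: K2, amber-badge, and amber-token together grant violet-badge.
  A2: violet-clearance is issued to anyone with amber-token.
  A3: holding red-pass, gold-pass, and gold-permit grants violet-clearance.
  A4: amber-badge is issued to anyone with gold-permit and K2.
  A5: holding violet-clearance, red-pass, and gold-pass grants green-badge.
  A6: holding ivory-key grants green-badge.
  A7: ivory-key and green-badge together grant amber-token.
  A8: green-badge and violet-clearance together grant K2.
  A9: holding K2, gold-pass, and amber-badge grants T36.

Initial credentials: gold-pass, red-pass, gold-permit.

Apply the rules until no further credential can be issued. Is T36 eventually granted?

Holding red-pass, gold-pass, and gold-permit grants violet-clearance (A3).
Holding violet-clearance, red-pass, and gold-pass grants green-badge (A5).
Holding green-badge and violet-clearance grants K2 (A8).
Holding gold-permit and K2 grants amber-badge (A4).
Holding K2, gold-pass, and amber-badge grants T36 (A9).

Yes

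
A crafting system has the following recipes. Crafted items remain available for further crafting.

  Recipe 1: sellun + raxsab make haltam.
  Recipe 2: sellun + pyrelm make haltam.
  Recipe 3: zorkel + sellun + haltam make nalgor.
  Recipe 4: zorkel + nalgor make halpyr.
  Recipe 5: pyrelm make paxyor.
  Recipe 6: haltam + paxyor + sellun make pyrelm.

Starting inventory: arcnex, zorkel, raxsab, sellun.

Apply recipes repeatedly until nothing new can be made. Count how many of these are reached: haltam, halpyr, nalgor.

3

sellun + raxsab → haltam (Recipe 1).
zorkel + sellun + haltam → nalgor (Recipe 3).
zorkel + nalgor → halpyr (Recipe 4).
haltam: reached.
halpyr: reached.
nalgor: reached.
All 3 are reached.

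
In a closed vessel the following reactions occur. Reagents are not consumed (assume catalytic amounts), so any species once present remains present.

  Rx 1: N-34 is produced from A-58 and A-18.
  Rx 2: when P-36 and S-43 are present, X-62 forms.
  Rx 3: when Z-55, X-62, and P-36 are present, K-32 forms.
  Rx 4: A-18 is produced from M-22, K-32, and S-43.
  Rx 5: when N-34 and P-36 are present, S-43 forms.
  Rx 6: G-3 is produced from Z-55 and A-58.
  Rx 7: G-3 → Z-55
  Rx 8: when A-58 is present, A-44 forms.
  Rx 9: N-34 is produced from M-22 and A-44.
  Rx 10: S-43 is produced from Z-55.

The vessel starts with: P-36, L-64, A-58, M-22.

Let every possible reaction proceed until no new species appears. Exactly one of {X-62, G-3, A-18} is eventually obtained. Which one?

X-62

A-58 present → A-44 forms (Rx 8).
M-22 and A-44 present → N-34 forms (Rx 9).
N-34 and P-36 present → S-43 forms (Rx 5).
P-36 and S-43 present → X-62 forms (Rx 2).
G-3 would need Z-55 and A-58 (Rx 6), but Z-55 never forms. A-18 would need M-22, K-32, and S-43 (Rx 4), but K-32 never forms.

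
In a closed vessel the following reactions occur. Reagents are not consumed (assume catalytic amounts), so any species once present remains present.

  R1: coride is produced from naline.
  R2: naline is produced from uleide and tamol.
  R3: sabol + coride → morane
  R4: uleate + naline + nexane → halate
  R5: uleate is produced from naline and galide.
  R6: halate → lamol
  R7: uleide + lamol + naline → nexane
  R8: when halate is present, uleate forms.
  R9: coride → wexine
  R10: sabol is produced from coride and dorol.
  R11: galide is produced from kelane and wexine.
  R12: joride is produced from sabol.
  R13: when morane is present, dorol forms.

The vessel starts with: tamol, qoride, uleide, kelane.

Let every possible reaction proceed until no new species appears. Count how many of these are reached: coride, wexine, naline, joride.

uleide and tamol present → naline forms (R2).
naline present → coride forms (R1).
coride present → wexine forms (R9).
coride: reached.
wexine: reached.
naline: reached.
joride would need sabol (R12), but sabol never forms.
Reached: coride, wexine, and naline — 3 of the 4.

3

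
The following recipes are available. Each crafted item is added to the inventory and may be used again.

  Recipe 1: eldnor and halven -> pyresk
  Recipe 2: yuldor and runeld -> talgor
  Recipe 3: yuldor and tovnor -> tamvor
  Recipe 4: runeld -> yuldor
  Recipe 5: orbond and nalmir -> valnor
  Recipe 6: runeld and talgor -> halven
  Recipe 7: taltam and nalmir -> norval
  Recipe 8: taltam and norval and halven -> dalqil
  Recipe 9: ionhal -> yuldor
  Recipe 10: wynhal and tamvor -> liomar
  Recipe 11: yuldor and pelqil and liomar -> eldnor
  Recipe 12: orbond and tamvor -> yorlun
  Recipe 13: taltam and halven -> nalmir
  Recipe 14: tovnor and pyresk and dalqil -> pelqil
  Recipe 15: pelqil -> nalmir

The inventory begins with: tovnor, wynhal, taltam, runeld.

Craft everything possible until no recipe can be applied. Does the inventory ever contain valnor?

No

valnor would need orbond and nalmir (Recipe 5), but orbond is never obtained.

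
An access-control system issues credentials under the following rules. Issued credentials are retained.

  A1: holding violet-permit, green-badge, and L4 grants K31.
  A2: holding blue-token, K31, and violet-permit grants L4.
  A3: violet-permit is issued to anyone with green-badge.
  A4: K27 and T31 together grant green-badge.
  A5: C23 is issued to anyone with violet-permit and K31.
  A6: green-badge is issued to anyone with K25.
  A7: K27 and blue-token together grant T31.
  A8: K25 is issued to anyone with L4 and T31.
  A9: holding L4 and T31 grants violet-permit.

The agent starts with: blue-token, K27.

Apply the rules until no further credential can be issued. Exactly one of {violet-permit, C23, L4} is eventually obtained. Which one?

violet-permit

Holding K27 and blue-token grants T31 (A7).
Holding K27 and T31 grants green-badge (A4).
Holding green-badge grants violet-permit (A3).
L4 would need blue-token, K31, and violet-permit (A2), but K31 is never granted. C23 would need violet-permit and K31 (A5), but K31 is never granted.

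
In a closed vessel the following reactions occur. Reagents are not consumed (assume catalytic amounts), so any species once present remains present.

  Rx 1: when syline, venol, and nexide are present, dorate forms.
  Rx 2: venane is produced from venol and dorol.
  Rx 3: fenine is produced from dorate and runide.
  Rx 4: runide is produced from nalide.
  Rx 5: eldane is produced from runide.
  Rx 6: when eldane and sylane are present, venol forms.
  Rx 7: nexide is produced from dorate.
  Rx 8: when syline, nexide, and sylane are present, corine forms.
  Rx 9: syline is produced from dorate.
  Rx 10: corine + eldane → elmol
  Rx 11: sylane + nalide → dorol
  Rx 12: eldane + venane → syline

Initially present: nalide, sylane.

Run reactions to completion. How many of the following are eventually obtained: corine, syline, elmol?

1

sylane and nalide present → dorol forms (Rx 11).
nalide present → runide forms (Rx 4).
runide present → eldane forms (Rx 5).
eldane and sylane present → venol forms (Rx 6).
venol and dorol present → venane forms (Rx 2).
eldane and venane present → syline forms (Rx 12).
corine would need syline, nexide, and sylane (Rx 8), but nexide never forms.
syline: reached.
elmol would need corine and eldane (Rx 10), but corine never forms.
Reached: syline — 1 of the 3.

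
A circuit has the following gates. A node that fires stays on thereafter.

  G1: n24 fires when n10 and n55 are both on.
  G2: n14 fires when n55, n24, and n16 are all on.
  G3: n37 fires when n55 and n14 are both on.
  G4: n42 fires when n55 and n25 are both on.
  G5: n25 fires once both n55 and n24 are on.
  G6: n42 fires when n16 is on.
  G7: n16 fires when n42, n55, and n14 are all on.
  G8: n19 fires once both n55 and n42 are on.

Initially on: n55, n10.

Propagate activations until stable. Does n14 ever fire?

No

n14 would need n55, n24, and n16 (G2), but n16 never turns on.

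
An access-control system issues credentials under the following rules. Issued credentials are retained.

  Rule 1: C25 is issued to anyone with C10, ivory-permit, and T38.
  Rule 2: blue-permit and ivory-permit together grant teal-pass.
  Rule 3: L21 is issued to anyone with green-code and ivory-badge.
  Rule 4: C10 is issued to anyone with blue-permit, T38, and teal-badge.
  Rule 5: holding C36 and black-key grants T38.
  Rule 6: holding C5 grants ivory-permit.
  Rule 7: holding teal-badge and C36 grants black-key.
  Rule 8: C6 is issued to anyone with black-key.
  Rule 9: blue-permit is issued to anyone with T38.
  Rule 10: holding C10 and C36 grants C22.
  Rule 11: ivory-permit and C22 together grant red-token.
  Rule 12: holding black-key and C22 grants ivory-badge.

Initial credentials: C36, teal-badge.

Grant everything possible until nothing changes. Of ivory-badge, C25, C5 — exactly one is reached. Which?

ivory-badge

Holding teal-badge and C36 grants black-key (Rule 7).
Holding C36 and black-key grants T38 (Rule 5).
Holding T38 grants blue-permit (Rule 9).
Holding blue-permit, T38, and teal-badge grants C10 (Rule 4).
Holding C10 and C36 grants C22 (Rule 10).
Holding black-key and C22 grants ivory-badge (Rule 12).
C25 would need C10, ivory-permit, and T38 (Rule 1), but ivory-permit is never granted. No rule produces C5, and it is not given.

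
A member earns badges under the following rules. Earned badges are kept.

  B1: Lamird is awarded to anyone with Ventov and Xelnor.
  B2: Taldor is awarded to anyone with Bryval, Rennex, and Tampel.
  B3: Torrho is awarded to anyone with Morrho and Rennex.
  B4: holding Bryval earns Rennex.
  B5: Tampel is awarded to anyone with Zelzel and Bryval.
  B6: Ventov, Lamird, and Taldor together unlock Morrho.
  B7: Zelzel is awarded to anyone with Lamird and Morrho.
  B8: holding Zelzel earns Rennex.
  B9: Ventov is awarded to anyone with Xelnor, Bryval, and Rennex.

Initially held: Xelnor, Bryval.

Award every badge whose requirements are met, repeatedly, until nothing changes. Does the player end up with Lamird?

With Bryval, Rennex is earned (B4).
With Xelnor, Bryval, and Rennex, Ventov is earned (B9).
With Ventov and Xelnor, Lamird is earned (B1).

Yes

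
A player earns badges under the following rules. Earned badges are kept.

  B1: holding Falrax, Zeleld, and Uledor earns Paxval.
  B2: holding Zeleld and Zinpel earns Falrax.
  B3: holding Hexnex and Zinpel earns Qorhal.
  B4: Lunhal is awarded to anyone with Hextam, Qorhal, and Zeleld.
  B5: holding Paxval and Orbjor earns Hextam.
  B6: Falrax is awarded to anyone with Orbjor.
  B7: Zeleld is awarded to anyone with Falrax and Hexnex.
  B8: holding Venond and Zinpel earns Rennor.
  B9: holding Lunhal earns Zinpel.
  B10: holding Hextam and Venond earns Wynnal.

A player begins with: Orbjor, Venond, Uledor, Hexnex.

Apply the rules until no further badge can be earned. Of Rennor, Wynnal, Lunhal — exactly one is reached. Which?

With Orbjor, Falrax is earned (B6).
With Falrax and Hexnex, Zeleld is earned (B7).
With Falrax, Zeleld, and Uledor, Paxval is earned (B1).
With Paxval and Orbjor, Hextam is earned (B5).
With Hextam and Venond, Wynnal is earned (B10).
Rennor would need Venond and Zinpel (B8), but Zinpel is never earned. Lunhal would need Hextam, Qorhal, and Zeleld (B4), but Qorhal is never earned.

Wynnal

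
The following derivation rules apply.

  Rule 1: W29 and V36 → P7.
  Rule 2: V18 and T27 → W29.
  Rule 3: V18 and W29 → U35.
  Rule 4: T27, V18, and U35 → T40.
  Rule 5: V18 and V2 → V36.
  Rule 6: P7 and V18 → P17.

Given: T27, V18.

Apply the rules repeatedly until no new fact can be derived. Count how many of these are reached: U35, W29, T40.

From V18 and T27, Rule 2 gives W29.
V18 and W29 hold, so U35 follows (Rule 3).
From T27, V18, and U35, Rule 4 gives T40.
U35: reached.
W29: reached.
T40: reached.
All 3 are reached.

3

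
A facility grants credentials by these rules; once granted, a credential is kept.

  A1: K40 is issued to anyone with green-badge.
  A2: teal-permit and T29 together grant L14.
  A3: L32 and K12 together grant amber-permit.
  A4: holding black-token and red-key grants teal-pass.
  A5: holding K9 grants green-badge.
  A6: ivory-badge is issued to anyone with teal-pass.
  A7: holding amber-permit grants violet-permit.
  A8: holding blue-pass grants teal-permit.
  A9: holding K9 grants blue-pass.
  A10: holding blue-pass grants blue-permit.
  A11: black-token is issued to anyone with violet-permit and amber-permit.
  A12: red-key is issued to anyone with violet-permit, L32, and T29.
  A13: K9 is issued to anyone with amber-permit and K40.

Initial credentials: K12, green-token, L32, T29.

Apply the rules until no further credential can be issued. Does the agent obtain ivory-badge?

Yes

Holding L32 and K12 grants amber-permit (A3).
Holding amber-permit grants violet-permit (A7).
Holding violet-permit and amber-permit grants black-token (A11).
Holding violet-permit, L32, and T29 grants red-key (A12).
Holding black-token and red-key grants teal-pass (A4).
Holding teal-pass grants ivory-badge (A6).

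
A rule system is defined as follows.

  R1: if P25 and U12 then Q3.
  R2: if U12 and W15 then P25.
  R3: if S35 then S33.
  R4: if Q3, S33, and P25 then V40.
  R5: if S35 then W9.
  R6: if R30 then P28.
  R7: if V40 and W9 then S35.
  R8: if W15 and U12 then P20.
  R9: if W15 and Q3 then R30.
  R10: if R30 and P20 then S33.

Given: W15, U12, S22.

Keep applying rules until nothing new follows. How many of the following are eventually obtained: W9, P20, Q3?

From U12 and W15, R2 gives P25.
W15 and U12 hold, so P20 follows (R8).
From P25 and U12, R1 gives Q3.
W9 would need S35 (R5), but S35 is never established.
P20: reached.
Q3: reached.
Reached: P20 and Q3 — 2 of the 3.

2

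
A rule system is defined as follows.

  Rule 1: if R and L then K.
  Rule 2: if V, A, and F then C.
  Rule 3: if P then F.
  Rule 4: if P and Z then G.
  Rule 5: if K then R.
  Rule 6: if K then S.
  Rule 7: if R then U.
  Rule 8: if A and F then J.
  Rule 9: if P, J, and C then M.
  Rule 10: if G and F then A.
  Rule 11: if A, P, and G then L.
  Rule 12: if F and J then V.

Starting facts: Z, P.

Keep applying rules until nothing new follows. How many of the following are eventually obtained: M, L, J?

From P and Z, Rule 4 gives G.
P holds, so F follows (Rule 3).
G and F hold, so A follows (Rule 10).
A, P, and G hold, so L follows (Rule 11).
A and F hold, so J follows (Rule 8).
From F and J, Rule 12 gives V.
V, A, and F hold, so C follows (Rule 2).
P, J, and C hold, so M follows (Rule 9).
M: reached.
L: reached.
J: reached.
All 3 are reached.

3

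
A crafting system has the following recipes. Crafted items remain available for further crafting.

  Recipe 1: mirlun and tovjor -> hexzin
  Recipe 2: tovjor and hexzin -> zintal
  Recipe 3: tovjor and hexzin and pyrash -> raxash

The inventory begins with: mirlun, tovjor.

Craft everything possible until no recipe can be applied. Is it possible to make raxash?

No

raxash would need tovjor, hexzin, and pyrash (Recipe 3), but pyrash is never obtained.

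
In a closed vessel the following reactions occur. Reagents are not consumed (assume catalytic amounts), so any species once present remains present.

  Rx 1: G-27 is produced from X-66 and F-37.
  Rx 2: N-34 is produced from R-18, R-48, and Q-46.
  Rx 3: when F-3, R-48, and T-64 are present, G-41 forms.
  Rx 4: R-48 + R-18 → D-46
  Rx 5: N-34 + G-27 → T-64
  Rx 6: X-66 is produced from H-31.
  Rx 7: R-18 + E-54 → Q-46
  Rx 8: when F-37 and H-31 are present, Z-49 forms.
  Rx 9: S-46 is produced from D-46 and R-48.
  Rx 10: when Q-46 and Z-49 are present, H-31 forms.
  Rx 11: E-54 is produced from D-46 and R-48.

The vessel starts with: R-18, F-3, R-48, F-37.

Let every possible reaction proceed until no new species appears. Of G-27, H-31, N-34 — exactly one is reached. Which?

R-48 and R-18 present → D-46 forms (Rx 4).
D-46 and R-48 present → E-54 forms (Rx 11).
R-18 and E-54 present → Q-46 forms (Rx 7).
R-18, R-48, and Q-46 present → N-34 forms (Rx 2).
H-31 would need Q-46 and Z-49 (Rx 10), but Z-49 never forms. G-27 would need X-66 and F-37 (Rx 1), but X-66 never forms.

N-34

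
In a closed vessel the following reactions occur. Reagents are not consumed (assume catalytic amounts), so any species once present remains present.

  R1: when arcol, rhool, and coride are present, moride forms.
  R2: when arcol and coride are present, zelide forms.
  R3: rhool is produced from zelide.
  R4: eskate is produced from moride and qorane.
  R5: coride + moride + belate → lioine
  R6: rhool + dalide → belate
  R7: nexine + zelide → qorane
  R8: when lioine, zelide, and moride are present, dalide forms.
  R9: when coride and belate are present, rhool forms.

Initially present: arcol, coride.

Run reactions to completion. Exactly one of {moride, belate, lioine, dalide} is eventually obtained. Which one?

moride

arcol and coride present → zelide forms (R2).
zelide present → rhool forms (R3).
arcol, rhool, and coride present → moride forms (R1).
lioine would need coride, moride, and belate (R5), but belate never forms. belate would need rhool and dalide (R6), but dalide never forms. dalide would need lioine, zelide, and moride (R8), but lioine never forms.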